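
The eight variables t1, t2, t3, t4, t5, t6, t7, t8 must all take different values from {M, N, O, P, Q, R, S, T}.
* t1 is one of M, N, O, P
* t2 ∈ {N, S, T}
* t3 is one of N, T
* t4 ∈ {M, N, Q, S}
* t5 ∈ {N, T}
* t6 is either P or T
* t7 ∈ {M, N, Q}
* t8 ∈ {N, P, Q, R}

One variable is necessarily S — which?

The 8 variables together cover exactly {M, N, O, P, Q, R, S, T} — 8 values for 8 variables — and O appears only in t1's list, so t1 = O.
The 7 still-open variables draw from only 7 values {M, N, P, Q, R, S, T}, so each is used; only t8 can be R, hence t8 = R.
Among the 6 still-open variables, P fits only t6 (and all 6 values in {M, N, P, Q, S, T} must be used), so t6 = P.
The 2 variables t3 and t5 are confined to {N, T}, which locks those values in; drop them from t2, t4, t7.
So S goes to t2.

t2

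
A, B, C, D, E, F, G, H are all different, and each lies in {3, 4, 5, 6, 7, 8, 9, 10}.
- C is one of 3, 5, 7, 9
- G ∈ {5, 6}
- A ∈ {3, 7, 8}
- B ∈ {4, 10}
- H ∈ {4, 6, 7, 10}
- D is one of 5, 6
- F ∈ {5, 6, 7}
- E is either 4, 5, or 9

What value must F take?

Among the 8 variables, 8 fits only A (and all 8 values in {3, 4, 5, 6, 7, 8, 9, 10} must be used), so A = 8.
The 7 still-open variables together cover exactly {3, 4, 5, 6, 7, 9, 10} — 7 values for 7 variables — and 3 appears only in C's list, so C = 3.
The 6 still-open variables draw from only 6 values {4, 5, 6, 7, 9, 10}, so each is used; only E can be 9, hence E = 9.
D and G share exactly the 2 values {5, 6}; by pigeonhole those values go to them, so strike 5, 6 from F, H.
So F = 7.

7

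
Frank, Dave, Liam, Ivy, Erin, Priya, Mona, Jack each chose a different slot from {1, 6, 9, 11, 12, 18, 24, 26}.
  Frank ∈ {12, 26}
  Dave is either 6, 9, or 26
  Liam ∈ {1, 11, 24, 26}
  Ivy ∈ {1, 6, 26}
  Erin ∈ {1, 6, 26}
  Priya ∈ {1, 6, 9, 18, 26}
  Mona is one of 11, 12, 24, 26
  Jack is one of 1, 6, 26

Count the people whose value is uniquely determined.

3

The 8 variables draw from only 8 values {1, 6, 9, 11, 12, 18, 24, 26}, so each is used; only Priya can be 18, hence Priya = 18.
Among the 7 still-open variables, 9 fits only Dave (and all 7 values in {1, 6, 9, 11, 12, 24, 26} must be used), so Dave = 9.
The 3 variables Ivy, Erin, Jack are confined to {1, 6, 26}, which locks those values in; drop them from Frank, Liam, Mona.
Frank's domain is down to {12}, so Frank = 12. Eliminate 12 elsewhere: Mona.
Determined: Frank=12, Dave=9, Priya=18. The other people each still have more than one consistent value. That makes 3.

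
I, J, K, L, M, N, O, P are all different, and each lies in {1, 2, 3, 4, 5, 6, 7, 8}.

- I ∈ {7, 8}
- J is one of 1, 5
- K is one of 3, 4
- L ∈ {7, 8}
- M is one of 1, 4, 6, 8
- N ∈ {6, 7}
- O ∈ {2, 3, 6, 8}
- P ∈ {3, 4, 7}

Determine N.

The 8 variables draw from only 8 values {1, 2, 3, 4, 5, 6, 7, 8}, so each is used; only O can be 2, hence O = 2.
The 7 still-open variables draw from only 7 values {1, 3, 4, 5, 6, 7, 8}, so each is used; only J can be 5, hence J = 5.
The 6 still-open variables draw from only 6 values {1, 3, 4, 6, 7, 8}, so each is used; only M can be 1, hence M = 1.
Among the 5 still-open variables, 6 fits only N (and all 5 values in {3, 4, 6, 7, 8} must be used), so N = 6.

6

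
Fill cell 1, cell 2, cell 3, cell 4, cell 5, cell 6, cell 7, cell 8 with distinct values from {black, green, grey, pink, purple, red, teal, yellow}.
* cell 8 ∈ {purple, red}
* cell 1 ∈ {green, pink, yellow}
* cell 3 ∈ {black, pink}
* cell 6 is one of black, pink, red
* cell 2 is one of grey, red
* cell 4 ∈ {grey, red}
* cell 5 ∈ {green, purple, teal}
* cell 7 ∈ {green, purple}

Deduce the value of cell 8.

purple

Among the 8 variables, teal fits only cell 5 (and all 8 values in {black, green, grey, pink, purple, red, teal, yellow} must be used), so cell 5 = teal.
The 7 still-open variables draw from only 7 values {black, green, grey, pink, purple, red, yellow}, so each is used; only cell 1 can be yellow, hence cell 1 = yellow.
The 6 still-open variables together cover exactly {black, green, grey, pink, purple, red} — 6 values for 6 variables — and green appears only in cell 7's list, so cell 7 = green.
The 5 still-open variables together cover exactly {black, grey, pink, purple, red} — 5 values for 5 variables — and purple appears only in cell 8's list, so cell 8 = purple.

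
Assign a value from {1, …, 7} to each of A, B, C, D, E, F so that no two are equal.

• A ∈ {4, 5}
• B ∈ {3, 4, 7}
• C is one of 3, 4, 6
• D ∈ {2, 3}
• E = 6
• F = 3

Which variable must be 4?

E must be 6 (only option left). Eliminate 6 elsewhere: C.
F's domain is down to {3}, so F = 3. Eliminate 3 elsewhere: B, C, D.
So 4 goes to C.

C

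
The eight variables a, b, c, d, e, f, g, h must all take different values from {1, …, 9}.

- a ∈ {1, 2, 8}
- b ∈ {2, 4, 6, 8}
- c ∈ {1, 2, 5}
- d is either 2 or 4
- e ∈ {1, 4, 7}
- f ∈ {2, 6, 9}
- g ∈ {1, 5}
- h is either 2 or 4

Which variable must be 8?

The 8 variables together cover exactly {1, 2, 4, 5, 6, 7, 8, 9} — 8 values for 8 variables — and 7 appears only in e's list, so e = 7.
The 7 still-open variables together cover exactly {1, 2, 4, 5, 6, 8, 9} — 7 values for 7 variables — and 9 appears only in f's list, so f = 9.
Among the 6 still-open variables, 6 fits only b (and all 6 values in {1, 2, 4, 5, 6, 8} must be used), so b = 6.
The 5 still-open variables together cover exactly {1, 2, 4, 5, 8} — 5 values for 5 variables — and 8 appears only in a's list, so a = 8.

a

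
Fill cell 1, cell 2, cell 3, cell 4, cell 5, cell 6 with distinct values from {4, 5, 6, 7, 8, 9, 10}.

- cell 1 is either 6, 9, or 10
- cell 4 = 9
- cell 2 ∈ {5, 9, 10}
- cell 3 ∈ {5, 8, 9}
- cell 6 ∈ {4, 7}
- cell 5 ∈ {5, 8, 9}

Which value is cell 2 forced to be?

10

cell 4 must be 9 (only option left). So cell 1, cell 2, cell 3, cell 5 can't be 9.
cell 3 and cell 5 share exactly the 2 values {5, 8}; by pigeonhole those values go to them, so strike 5, 8 from cell 2.
So cell 2 = 10.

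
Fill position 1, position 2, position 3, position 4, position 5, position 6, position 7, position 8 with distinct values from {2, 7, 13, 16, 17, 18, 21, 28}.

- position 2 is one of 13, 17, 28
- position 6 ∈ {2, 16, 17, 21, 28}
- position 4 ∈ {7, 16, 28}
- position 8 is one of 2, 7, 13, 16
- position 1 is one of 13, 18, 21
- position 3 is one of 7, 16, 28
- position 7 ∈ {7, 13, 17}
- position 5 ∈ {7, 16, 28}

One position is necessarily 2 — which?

Among the 8 variables, 18 fits only position 1 (and all 8 values in {2, 7, 13, 16, 17, 18, 21, 28} must be used), so position 1 = 18.
The 7 still-open variables together cover exactly {2, 7, 13, 16, 17, 21, 28} — 7 values for 7 variables — and 21 appears only in position 6's list, so position 6 = 21.
Among the 6 still-open variables, 2 fits only position 8 (and all 6 values in {2, 7, 13, 16, 17, 28} must be used), so position 8 = 2.

position 8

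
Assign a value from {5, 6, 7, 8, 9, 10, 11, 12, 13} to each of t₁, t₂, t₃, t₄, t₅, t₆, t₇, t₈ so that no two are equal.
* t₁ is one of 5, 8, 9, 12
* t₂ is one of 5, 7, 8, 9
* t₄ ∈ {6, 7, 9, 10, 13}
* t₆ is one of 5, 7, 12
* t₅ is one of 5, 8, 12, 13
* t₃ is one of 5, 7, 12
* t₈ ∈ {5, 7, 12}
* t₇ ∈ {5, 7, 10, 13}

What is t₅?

The 8 variables together cover exactly {5, 6, 7, 8, 9, 10, 12, 13} — 8 values for 8 variables — and 6 appears only in t₄'s list, so t₄ = 6.
Among the 7 still-open variables, 10 fits only t₇ (and all 7 values in {5, 7, 8, 9, 10, 12, 13} must be used), so t₇ = 10.
The 6 still-open variables together cover exactly {5, 7, 8, 9, 12, 13} — 6 values for 6 variables — and 13 appears only in t₅'s list, so t₅ = 13.

13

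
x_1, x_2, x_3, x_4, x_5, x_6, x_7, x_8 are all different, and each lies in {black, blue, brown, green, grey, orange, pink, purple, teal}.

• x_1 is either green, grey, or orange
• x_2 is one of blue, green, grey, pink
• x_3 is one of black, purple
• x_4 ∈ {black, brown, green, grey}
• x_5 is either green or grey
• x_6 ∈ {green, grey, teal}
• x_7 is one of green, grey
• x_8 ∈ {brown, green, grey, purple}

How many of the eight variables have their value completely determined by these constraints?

x_5 and x_7 between them cover only {green, grey} — a naked pair. Remove those values from x_1, x_2, x_4, x_6, x_8.
x_1 must be orange (only option left).
That leaves x_6 = teal.
Determined: x_1=orange, x_6=teal. The other variables each still have more than one consistent value. That makes 2.

2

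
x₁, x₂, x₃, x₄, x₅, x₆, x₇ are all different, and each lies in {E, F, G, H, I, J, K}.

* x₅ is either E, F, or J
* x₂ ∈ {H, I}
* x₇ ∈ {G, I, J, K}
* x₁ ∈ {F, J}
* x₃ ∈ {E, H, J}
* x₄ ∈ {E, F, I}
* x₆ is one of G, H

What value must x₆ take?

Among the 7 variables, K fits only x₇ (and all 7 values in {E, F, G, H, I, J, K} must be used), so x₇ = K.
Among the 6 still-open variables, G fits only x₆ (and all 6 values in {E, F, G, H, I, J} must be used), so x₆ = G.

G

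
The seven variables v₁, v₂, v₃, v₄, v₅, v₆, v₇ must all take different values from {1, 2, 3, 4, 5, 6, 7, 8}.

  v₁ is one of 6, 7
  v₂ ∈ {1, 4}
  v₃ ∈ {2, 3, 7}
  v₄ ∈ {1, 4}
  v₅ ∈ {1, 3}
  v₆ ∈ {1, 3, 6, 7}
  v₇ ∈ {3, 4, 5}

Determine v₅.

3

Among the 7 variables, 2 fits only v₃ (and all 7 values in {1, 2, 3, 4, 5, 6, 7} must be used), so v₃ = 2.
The 6 still-open variables together cover exactly {1, 3, 4, 5, 6, 7} — 6 values for 6 variables — and 5 appears only in v₇'s list, so v₇ = 5.
v₂ and v₄ share exactly the 2 values {1, 4}; by pigeonhole those values go to them, so strike 1, 4 from v₅, v₆.
So v₅ = 3.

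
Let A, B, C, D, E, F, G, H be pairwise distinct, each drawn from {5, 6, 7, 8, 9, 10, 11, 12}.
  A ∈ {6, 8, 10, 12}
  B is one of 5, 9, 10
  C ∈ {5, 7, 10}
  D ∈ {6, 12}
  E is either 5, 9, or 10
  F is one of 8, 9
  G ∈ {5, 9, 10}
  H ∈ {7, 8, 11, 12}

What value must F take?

8

Among the 8 variables, 11 fits only H (and all 8 values in {5, 6, 7, 8, 9, 10, 11, 12} must be used), so H = 11.
The 7 still-open variables together cover exactly {5, 6, 7, 8, 9, 10, 12} — 7 values for 7 variables — and 7 appears only in C's list, so C = 7.
B, E, G share exactly the 3 values {5, 9, 10}; by pigeonhole those values go to them, so strike 5, 9, 10 from A, F.
So F = 8.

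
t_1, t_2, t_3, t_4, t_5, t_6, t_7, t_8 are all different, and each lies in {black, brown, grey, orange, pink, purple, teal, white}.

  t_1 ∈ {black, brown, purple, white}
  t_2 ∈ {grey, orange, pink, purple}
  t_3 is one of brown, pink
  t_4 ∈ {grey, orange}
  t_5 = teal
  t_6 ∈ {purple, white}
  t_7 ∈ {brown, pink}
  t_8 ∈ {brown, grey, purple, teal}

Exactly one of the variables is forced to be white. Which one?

t_6

t_5 must be teal (only option left). Eliminate teal elsewhere: t_8.
Among the 7 still-open variables, black fits only t_1 (and all 7 values in {black, brown, grey, orange, pink, purple, white} must be used), so t_1 = black.
The 6 still-open variables draw from only 6 values {brown, grey, orange, pink, purple, white}, so each is used; only t_6 can be white, hence t_6 = white.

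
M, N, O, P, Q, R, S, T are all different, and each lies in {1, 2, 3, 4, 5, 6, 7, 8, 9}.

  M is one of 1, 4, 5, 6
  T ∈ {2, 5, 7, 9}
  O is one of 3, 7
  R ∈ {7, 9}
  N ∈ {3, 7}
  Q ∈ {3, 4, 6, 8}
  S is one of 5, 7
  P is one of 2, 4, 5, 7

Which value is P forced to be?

4

N and O share exactly the 2 values {3, 7}; by pigeonhole those values go to them, so strike 3, 7 from P, Q, R, S, T.
That leaves R = 9. Strike 9 from T.
S's domain is down to {5}, so S = 5. So M, P, T can't be 5.
T has just one choice, so T = 2. Strike 2 from P.
So P = 4.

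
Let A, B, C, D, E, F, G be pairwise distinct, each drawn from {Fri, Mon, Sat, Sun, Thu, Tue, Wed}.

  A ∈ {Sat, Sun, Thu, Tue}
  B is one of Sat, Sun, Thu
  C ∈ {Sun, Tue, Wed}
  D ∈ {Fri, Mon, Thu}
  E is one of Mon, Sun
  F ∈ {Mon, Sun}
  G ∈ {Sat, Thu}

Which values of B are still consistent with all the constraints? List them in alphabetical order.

The 7 variables together cover exactly {Fri, Mon, Sat, Sun, Thu, Tue, Wed} — 7 values for 7 variables — and Fri appears only in D's list, so D = Fri.
Among the 6 still-open variables, Wed fits only C (and all 6 values in {Mon, Sat, Sun, Thu, Tue, Wed} must be used), so C = Wed.
Among the 5 still-open variables, Tue fits only A (and all 5 values in {Mon, Sat, Sun, Thu, Tue} must be used), so A = Tue.
E and F share exactly the 2 values {Mon, Sun}; by pigeonhole those values go to them, so strike Mon, Sun from B.
No further eliminations apply; B can still be any of Sat, Thu.

Sat, Thu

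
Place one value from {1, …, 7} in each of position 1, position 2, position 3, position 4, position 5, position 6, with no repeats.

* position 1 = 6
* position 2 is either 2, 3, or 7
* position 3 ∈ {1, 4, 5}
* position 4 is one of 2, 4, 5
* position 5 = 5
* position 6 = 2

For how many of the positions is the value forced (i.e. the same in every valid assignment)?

position 1's domain is down to {6}, so position 1 = 6.
position 5 must be 5 (only option left). Strike 5 from position 3, position 4.
position 6 must be 2 (only option left). Eliminate 2 elsewhere: position 2, position 4.
position 4 has just one choice, so position 4 = 4. So position 3 can't be 4.
position 3 has just one choice, so position 3 = 1.
Determined: position 1=6, position 3=1, position 4=4, position 5=5, position 6=2. The other positions each still have more than one consistent value. That makes 5.

5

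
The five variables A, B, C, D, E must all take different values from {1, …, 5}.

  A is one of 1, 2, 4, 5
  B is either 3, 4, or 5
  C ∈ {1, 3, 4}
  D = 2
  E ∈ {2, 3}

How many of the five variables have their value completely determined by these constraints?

2

D must be 2 (only option left). Remove 2 from A, E.
E's domain is down to {3}, so E = 3. Eliminate 3 elsewhere: B, C.
Determined: D=2, E=3. The other variables each still have more than one consistent value. That makes 2.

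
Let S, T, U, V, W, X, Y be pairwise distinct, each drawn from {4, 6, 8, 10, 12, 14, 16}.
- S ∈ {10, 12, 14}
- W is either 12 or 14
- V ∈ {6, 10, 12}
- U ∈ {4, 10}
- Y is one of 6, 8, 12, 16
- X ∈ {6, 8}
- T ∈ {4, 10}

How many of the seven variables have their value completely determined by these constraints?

3

The 7 variables together cover exactly {4, 6, 8, 10, 12, 14, 16} — 7 values for 7 variables — and 16 appears only in Y's list, so Y = 16.
Among the 6 still-open variables, 8 fits only X (and all 6 values in {4, 6, 8, 10, 12, 14} must be used), so X = 8.
The 5 still-open variables draw from only 5 values {4, 6, 10, 12, 14}, so each is used; only V can be 6, hence V = 6.
T and U share exactly the 2 values {4, 10}; by pigeonhole those values go to them, so strike 4, 10 from S.
Determined: V=6, X=8, Y=16. The other variables each still have more than one consistent value. That makes 3.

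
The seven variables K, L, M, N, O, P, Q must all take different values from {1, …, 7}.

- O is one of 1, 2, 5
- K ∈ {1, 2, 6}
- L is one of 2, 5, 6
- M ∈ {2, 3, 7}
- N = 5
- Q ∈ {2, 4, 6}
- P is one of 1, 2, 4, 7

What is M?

3

N's domain is down to {5}, so N = 5. Remove 5 from L, O.
The 6 still-open variables draw from only 6 values {1, 2, 3, 4, 6, 7}, so each is used; only M can be 3, hence M = 3.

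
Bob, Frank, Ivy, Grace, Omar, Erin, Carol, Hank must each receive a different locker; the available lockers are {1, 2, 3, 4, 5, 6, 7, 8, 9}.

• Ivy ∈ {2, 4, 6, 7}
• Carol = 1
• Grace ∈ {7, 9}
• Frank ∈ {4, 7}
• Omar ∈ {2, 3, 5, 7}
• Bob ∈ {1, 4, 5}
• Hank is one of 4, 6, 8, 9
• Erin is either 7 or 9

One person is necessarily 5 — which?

Carol's domain is down to {1}, so Carol = 1. Strike 1 from Bob.
Grace and Erin share exactly the 2 values {7, 9}; by pigeonhole those values go to them, so strike 7, 9 from Frank, Ivy, Omar, Hank.
Frank must be 4 (only option left). Strike 4 from Bob, Ivy, Hank.
So 5 goes to Bob.

Bob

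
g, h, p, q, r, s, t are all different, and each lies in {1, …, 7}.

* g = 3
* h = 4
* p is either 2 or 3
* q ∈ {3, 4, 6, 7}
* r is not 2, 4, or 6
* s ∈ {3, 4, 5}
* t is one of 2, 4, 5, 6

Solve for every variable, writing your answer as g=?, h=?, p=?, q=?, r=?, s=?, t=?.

g=3, h=4, p=2, q=7, r=1, s=5, t=6

g's domain is down to {3}, so g = 3. So p, q, r, s can't be 3.
h has just one choice, so h = 4. Strike 4 from q, s, t.
p's domain is down to {2}, so p = 2. Remove 2 from t.
s has just one choice, so s = 5. So r, t can't be 5.
That leaves t = 6. Strike 6 from q.
q has just one choice, so q = 7. So r can't be 7.
r must be 1 (only option left).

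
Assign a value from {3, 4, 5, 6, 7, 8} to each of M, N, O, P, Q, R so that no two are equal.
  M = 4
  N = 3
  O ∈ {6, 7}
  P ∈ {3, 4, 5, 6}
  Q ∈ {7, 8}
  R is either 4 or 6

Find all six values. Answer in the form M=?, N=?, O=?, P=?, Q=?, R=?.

M=4, N=3, O=7, P=5, Q=8, R=6

M must be 4 (only option left). Strike 4 from P, R.
N must be 3 (only option left). Strike 3 from P.
R must be 6 (only option left). Remove 6 from O, P.
O must be 7 (only option left). So Q can't be 7.
P must be 5 (only option left).
That leaves Q = 8.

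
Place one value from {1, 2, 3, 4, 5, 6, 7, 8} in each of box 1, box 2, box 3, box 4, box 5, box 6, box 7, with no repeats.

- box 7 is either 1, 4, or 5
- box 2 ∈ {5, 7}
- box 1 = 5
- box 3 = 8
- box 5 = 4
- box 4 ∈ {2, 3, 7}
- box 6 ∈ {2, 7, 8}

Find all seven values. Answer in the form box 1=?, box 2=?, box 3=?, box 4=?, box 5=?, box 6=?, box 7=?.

box 1=5, box 2=7, box 3=8, box 4=3, box 5=4, box 6=2, box 7=1

box 1's domain is down to {5}, so box 1 = 5. So box 2, box 7 can't be 5.
box 2's domain is down to {7}, so box 2 = 7. So box 4, box 6 can't be 7.
box 3 has just one choice, so box 3 = 8. Remove 8 from box 6.
box 5's domain is down to {4}, so box 5 = 4. Eliminate 4 elsewhere: box 7.
box 6 must be 2 (only option left). Remove 2 from box 4.
That leaves box 7 = 1.
box 4 has just one choice, so box 4 = 3.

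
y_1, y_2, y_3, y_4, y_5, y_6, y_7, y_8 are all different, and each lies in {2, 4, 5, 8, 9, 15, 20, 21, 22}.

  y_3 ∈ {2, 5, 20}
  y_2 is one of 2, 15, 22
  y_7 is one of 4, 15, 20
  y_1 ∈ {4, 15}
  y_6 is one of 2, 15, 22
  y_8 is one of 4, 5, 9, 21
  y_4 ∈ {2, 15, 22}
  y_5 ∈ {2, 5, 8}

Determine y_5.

8

y_2, y_4, y_6 between them cover only {2, 15, 22} — a naked triple. Remove those values from y_1, y_3, y_5, y_7.
That leaves y_1 = 4. Strike 4 from y_7, y_8.
y_7's domain is down to {20}, so y_7 = 20. So y_3 can't be 20.
y_3 must be 5 (only option left). Remove 5 from y_5, y_8.
So y_5 = 8.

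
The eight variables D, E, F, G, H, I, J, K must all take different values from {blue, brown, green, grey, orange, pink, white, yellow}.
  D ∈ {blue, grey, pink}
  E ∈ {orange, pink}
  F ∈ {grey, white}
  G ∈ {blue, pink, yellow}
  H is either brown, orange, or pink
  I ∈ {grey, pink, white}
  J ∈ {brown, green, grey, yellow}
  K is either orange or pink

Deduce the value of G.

yellow

The 8 variables draw from only 8 values {blue, brown, green, grey, orange, pink, white, yellow}, so each is used; only J can be green, hence J = green.
Among the 7 still-open variables, brown fits only H (and all 7 values in {blue, brown, grey, orange, pink, white, yellow} must be used), so H = brown.
The 6 still-open variables together cover exactly {blue, grey, orange, pink, white, yellow} — 6 values for 6 variables — and yellow appears only in G's list, so G = yellow.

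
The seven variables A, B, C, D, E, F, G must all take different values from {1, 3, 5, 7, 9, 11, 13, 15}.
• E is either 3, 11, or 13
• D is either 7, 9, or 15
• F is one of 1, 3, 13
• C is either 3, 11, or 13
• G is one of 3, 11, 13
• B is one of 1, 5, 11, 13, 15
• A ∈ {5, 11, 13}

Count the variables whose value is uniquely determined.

C, E, G between them cover only {3, 11, 13} — a naked triple. Remove those values from A, B, F.
A has just one choice, so A = 5. Remove 5 from B.
F has just one choice, so F = 1. Strike 1 from B.
B must be 15 (only option left). So D can't be 15.
Determined: A=5, B=15, F=1. The other variables each still have more than one consistent value. That makes 3.

3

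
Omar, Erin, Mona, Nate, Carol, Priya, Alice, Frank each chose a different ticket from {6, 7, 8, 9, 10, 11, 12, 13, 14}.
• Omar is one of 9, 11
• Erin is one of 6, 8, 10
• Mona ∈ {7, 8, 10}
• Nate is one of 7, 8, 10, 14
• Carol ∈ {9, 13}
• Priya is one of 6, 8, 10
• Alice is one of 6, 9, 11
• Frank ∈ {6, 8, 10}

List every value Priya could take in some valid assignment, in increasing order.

6, 8, 10

Among the 8 variables, 13 fits only Carol (and all 8 values in {6, 7, 8, 9, 10, 11, 13, 14} must be used), so Carol = 13.
The 7 still-open variables together cover exactly {6, 7, 8, 9, 10, 11, 14} — 7 values for 7 variables — and 14 appears only in Nate's list, so Nate = 14.
Among the 6 still-open variables, 7 fits only Mona (and all 6 values in {6, 7, 8, 9, 10, 11} must be used), so Mona = 7.
Erin, Priya, Frank between them cover only {6, 8, 10} — a naked triple. Remove those values from Alice.
No further eliminations apply; Priya can still be any of 6, 8, 10.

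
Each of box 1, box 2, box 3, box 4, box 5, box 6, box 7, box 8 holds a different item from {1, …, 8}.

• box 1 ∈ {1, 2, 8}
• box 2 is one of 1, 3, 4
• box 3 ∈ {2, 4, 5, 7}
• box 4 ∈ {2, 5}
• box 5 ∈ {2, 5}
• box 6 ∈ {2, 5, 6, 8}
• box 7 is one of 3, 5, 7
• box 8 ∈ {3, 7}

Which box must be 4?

The 8 variables draw from only 8 values {1, 2, 3, 4, 5, 6, 7, 8}, so each is used; only box 6 can be 6, hence box 6 = 6.
The 7 still-open variables draw from only 7 values {1, 2, 3, 4, 5, 7, 8}, so each is used; only box 1 can be 8, hence box 1 = 8.
The 6 still-open variables together cover exactly {1, 2, 3, 4, 5, 7} — 6 values for 6 variables — and 1 appears only in box 2's list, so box 2 = 1.
The 5 still-open variables draw from only 5 values {2, 3, 4, 5, 7}, so each is used; only box 3 can be 4, hence box 3 = 4.

box 3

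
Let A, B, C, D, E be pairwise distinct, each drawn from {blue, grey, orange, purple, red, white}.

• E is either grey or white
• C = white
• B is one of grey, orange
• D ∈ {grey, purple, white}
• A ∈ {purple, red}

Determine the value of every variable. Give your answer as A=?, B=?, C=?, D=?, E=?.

C's domain is down to {white}, so C = white. Strike white from D, E.
That leaves E = grey. So B, D can't be grey.
B must be orange (only option left).
D's domain is down to {purple}, so D = purple. So A can't be purple.
A's domain is down to {red}, so A = red.

A=red, B=orange, C=white, D=purple, E=grey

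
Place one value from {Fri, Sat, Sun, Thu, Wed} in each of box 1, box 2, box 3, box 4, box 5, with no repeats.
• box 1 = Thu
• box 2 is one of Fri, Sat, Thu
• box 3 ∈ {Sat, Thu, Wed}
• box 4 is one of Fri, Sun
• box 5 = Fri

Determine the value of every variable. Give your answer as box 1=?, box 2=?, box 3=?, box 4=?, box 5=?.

box 1 must be Thu (only option left). Remove Thu from box 2, box 3.
box 5's domain is down to {Fri}, so box 5 = Fri. So box 2, box 4 can't be Fri.
box 2's domain is down to {Sat}, so box 2 = Sat. Eliminate Sat elsewhere: box 3.
That leaves box 3 = Wed.
box 4's domain is down to {Sun}, so box 4 = Sun.

box 1=Thu, box 2=Sat, box 3=Wed, box 4=Sun, box 5=Fri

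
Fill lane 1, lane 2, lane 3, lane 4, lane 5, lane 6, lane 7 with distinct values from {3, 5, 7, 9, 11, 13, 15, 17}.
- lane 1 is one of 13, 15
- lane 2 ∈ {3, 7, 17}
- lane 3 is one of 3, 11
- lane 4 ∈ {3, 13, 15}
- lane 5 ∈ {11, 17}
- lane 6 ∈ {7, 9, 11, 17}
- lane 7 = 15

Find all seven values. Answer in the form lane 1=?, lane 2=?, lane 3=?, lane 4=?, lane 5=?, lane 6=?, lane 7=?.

lane 1=13, lane 2=7, lane 3=11, lane 4=3, lane 5=17, lane 6=9, lane 7=15

lane 7's domain is down to {15}, so lane 7 = 15. Strike 15 from lane 1, lane 4.
That leaves lane 1 = 13. So lane 4 can't be 13.
lane 4 must be 3 (only option left). So lane 2, lane 3 can't be 3.
lane 3 has just one choice, so lane 3 = 11. Remove 11 from lane 5, lane 6.
lane 5 has just one choice, so lane 5 = 17. Remove 17 from lane 2, lane 6.
lane 2 must be 7 (only option left). Eliminate 7 elsewhere: lane 6.
lane 6 has just one choice, so lane 6 = 9.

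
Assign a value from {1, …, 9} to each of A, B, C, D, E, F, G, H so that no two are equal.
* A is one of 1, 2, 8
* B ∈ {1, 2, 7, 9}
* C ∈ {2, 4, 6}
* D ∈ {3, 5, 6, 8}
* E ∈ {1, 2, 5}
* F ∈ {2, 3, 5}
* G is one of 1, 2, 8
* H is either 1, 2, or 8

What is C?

The 3 variables A, G, H are confined to {1, 2, 8}, which locks those values in; drop them from B, C, D, E, F.
E's domain is down to {5}, so E = 5. So D, F can't be 5.
That leaves F = 3. Remove 3 from D.
That leaves D = 6. Eliminate 6 elsewhere: C.
So C = 4.

4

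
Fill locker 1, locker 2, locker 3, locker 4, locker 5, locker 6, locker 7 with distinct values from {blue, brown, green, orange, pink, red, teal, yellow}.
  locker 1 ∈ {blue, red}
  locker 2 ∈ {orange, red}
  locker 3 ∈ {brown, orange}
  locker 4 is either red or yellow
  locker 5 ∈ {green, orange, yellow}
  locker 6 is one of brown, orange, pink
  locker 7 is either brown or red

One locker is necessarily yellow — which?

The 7 variables draw from only 7 values {blue, brown, green, orange, pink, red, yellow}, so each is used; only locker 1 can be blue, hence locker 1 = blue.
Among the 6 still-open variables, green fits only locker 5 (and all 6 values in {brown, green, orange, pink, red, yellow} must be used), so locker 5 = green.
Among the 5 still-open variables, pink fits only locker 6 (and all 5 values in {brown, orange, pink, red, yellow} must be used), so locker 6 = pink.
Among the 4 still-open variables, yellow fits only locker 4 (and all 4 values in {brown, orange, red, yellow} must be used), so locker 4 = yellow.

locker 4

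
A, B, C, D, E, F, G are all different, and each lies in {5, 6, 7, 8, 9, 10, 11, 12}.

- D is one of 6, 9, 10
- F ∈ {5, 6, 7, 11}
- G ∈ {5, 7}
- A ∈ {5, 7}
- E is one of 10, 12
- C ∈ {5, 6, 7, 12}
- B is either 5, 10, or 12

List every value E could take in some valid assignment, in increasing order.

Among the 7 variables, 9 fits only D (and all 7 values in {5, 6, 7, 9, 10, 11, 12} must be used), so D = 9.
The 6 still-open variables draw from only 6 values {5, 6, 7, 10, 11, 12}, so each is used; only F can be 11, hence F = 11.
Among the 5 still-open variables, 6 fits only C (and all 5 values in {5, 6, 7, 10, 12} must be used), so C = 6.
A and G share exactly the 2 values {5, 7}; by pigeonhole those values go to them, so strike 5, 7 from B.
No further eliminations apply; E can still be any of 10, 12.

10, 12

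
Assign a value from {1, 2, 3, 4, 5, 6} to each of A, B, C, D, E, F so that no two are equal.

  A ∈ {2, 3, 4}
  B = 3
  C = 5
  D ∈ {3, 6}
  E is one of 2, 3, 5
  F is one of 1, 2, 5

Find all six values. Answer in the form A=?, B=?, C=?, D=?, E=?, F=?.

A=4, B=3, C=5, D=6, E=2, F=1

B must be 3 (only option left). Strike 3 from A, D, E.
C's domain is down to {5}, so C = 5. So E, F can't be 5.
D has just one choice, so D = 6.
E must be 2 (only option left). Remove 2 from A, F.
F must be 1 (only option left).
A has just one choice, so A = 4.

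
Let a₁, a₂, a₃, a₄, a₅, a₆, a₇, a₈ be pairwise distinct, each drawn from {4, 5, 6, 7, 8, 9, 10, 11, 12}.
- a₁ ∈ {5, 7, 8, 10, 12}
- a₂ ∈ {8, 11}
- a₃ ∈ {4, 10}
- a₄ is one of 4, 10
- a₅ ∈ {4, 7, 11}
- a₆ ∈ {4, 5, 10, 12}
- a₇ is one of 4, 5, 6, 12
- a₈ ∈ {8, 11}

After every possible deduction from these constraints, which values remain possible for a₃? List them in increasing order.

4, 10

The 8 variables draw from only 8 values {4, 5, 6, 7, 8, 10, 11, 12}, so each is used; only a₇ can be 6, hence a₇ = 6.
a₂ and a₈ share exactly the 2 values {8, 11}; by pigeonhole those values go to them, so strike 8, 11 from a₁, a₅.
The 2 variables a₃ and a₄ are confined to {4, 10}, which locks those values in; drop them from a₁, a₅, a₆.
a₅'s domain is down to {7}, so a₅ = 7. So a₁ can't be 7.
No further eliminations apply; a₃ can still be any of 4, 10.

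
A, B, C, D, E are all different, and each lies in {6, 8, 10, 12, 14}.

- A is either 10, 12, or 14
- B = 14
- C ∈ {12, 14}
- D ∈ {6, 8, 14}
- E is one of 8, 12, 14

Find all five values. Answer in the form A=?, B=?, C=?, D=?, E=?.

B's domain is down to {14}, so B = 14. So A, C, D, E can't be 14.
C must be 12 (only option left). So A, E can't be 12.
E has just one choice, so E = 8. So D can't be 8.
A has just one choice, so A = 10.
D's domain is down to {6}, so D = 6.

A=10, B=14, C=12, D=6, E=8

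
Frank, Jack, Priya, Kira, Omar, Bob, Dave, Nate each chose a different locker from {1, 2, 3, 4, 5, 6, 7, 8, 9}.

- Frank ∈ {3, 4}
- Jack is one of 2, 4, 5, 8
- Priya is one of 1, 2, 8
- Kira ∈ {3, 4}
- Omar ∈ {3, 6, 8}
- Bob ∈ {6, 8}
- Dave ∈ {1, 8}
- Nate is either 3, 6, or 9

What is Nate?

The 8 variables together cover exactly {1, 2, 3, 4, 5, 6, 8, 9} — 8 values for 8 variables — and 5 appears only in Jack's list, so Jack = 5.
Among the 7 still-open variables, 2 fits only Priya (and all 7 values in {1, 2, 3, 4, 6, 8, 9} must be used), so Priya = 2.
The 6 still-open variables draw from only 6 values {1, 3, 4, 6, 8, 9}, so each is used; only Dave can be 1, hence Dave = 1.
The 5 still-open variables together cover exactly {3, 4, 6, 8, 9} — 5 values for 5 variables — and 9 appears only in Nate's list, so Nate = 9.

9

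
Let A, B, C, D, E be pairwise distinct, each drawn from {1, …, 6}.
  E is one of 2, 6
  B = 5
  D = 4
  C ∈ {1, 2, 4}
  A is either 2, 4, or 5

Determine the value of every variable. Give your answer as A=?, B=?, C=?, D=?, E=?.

B's domain is down to {5}, so B = 5. So A can't be 5.
D has just one choice, so D = 4. Eliminate 4 elsewhere: A, C.
A's domain is down to {2}, so A = 2. Strike 2 from C, E.
That leaves C = 1.
E must be 6 (only option left).

A=2, B=5, C=1, D=4, E=6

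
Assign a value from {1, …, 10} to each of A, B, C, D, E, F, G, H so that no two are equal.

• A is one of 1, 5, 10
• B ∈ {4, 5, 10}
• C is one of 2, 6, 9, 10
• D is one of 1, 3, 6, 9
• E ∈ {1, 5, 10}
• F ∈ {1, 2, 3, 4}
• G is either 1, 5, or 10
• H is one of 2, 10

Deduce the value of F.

A, E, G between them cover only {1, 5, 10} — a naked triple. Remove those values from B, C, D, F, H.
B must be 4 (only option left). Remove 4 from F.
That leaves H = 2. Eliminate 2 elsewhere: C, F.
So F = 3.

3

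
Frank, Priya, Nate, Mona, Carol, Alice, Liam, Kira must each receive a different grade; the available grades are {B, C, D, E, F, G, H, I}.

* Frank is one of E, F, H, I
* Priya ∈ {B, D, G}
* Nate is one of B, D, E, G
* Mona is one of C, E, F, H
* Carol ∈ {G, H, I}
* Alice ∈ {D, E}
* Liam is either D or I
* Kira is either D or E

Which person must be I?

Among the 8 variables, C fits only Mona (and all 8 values in {B, C, D, E, F, G, H, I} must be used), so Mona = C.
The 7 still-open variables together cover exactly {B, D, E, F, G, H, I} — 7 values for 7 variables — and F appears only in Frank's list, so Frank = F.
The 6 still-open variables draw from only 6 values {B, D, E, G, H, I}, so each is used; only Carol can be H, hence Carol = H.
The 5 still-open variables together cover exactly {B, D, E, G, I} — 5 values for 5 variables — and I appears only in Liam's list, so Liam = I.

Liam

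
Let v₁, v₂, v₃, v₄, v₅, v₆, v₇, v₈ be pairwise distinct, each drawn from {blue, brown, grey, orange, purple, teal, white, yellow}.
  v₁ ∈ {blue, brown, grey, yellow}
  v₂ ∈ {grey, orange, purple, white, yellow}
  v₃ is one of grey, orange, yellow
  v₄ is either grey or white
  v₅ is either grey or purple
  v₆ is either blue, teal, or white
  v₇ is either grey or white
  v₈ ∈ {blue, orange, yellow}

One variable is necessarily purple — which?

The 8 variables draw from only 8 values {blue, brown, grey, orange, purple, teal, white, yellow}, so each is used; only v₁ can be brown, hence v₁ = brown.
Among the 7 still-open variables, teal fits only v₆ (and all 7 values in {blue, grey, orange, purple, teal, white, yellow} must be used), so v₆ = teal.
The 6 still-open variables together cover exactly {blue, grey, orange, purple, white, yellow} — 6 values for 6 variables — and blue appears only in v₈'s list, so v₈ = blue.
v₄ and v₇ share exactly the 2 values {grey, white}; by pigeonhole those values go to them, so strike grey, white from v₂, v₃, v₅.
So purple goes to v₅.

v₅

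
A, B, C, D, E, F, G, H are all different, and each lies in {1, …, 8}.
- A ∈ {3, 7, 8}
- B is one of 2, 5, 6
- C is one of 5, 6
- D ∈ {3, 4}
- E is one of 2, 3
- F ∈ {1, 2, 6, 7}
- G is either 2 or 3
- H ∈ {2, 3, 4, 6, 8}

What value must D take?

4

Among the 8 variables, 1 fits only F (and all 8 values in {1, 2, 3, 4, 5, 6, 7, 8} must be used), so F = 1.
The 7 still-open variables together cover exactly {2, 3, 4, 5, 6, 7, 8} — 7 values for 7 variables — and 7 appears only in A's list, so A = 7.
The 6 still-open variables together cover exactly {2, 3, 4, 5, 6, 8} — 6 values for 6 variables — and 8 appears only in H's list, so H = 8.
Among the 5 still-open variables, 4 fits only D (and all 5 values in {2, 3, 4, 5, 6} must be used), so D = 4.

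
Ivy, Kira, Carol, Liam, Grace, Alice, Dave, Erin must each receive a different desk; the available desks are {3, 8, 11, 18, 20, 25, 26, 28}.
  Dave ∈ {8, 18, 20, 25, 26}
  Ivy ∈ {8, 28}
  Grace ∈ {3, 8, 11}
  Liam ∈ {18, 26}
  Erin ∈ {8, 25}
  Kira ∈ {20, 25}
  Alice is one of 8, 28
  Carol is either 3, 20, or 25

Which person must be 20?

Kira

Among the 8 variables, 11 fits only Grace (and all 8 values in {3, 8, 11, 18, 20, 25, 26, 28} must be used), so Grace = 11.
The 7 still-open variables draw from only 7 values {3, 8, 18, 20, 25, 26, 28}, so each is used; only Carol can be 3, hence Carol = 3.
The 2 variables Ivy and Alice are confined to {8, 28}, which locks those values in; drop them from Dave, Erin.
Erin's domain is down to {25}, so Erin = 25. So Kira, Dave can't be 25.
So 20 goes to Kira.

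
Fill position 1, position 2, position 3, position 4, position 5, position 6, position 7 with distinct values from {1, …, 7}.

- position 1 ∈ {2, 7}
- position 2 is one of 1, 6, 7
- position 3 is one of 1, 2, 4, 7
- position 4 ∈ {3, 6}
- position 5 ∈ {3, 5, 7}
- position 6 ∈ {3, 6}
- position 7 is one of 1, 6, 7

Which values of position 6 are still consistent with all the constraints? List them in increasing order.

The 7 variables together cover exactly {1, 2, 3, 4, 5, 6, 7} — 7 values for 7 variables — and 4 appears only in position 3's list, so position 3 = 4.
The 6 still-open variables draw from only 6 values {1, 2, 3, 5, 6, 7}, so each is used; only position 1 can be 2, hence position 1 = 2.
The 5 still-open variables together cover exactly {1, 3, 5, 6, 7} — 5 values for 5 variables — and 5 appears only in position 5's list, so position 5 = 5.
position 4 and position 6 between them cover only {3, 6} — a naked pair. Remove those values from position 2, position 7.
No further eliminations apply; position 6 can still be any of 3, 6.

3, 6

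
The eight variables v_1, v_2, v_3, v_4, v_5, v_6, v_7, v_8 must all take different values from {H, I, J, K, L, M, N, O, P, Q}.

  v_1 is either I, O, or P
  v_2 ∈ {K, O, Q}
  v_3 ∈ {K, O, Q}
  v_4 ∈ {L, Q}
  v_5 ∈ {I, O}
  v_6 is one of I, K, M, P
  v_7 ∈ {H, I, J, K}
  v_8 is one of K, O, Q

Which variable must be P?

The 3 variables v_2, v_3, v_8 are confined to {K, O, Q}, which locks those values in; drop them from v_1, v_4, v_5, v_6, v_7.
v_4 has just one choice, so v_4 = L.
v_5 has just one choice, so v_5 = I. So v_1, v_6, v_7 can't be I.
So P goes to v_1.

v_1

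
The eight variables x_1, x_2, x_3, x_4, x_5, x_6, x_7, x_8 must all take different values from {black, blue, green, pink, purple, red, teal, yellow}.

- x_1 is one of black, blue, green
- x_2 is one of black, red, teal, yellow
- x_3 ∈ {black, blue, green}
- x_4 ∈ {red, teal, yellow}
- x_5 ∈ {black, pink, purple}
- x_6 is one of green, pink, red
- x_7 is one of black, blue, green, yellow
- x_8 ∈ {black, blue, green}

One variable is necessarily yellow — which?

x_7

The 8 variables draw from only 8 values {black, blue, green, pink, purple, red, teal, yellow}, so each is used; only x_5 can be purple, hence x_5 = purple.
Among the 7 still-open variables, pink fits only x_6 (and all 7 values in {black, blue, green, pink, red, teal, yellow} must be used), so x_6 = pink.
x_1, x_3, x_8 between them cover only {black, blue, green} — a naked triple. Remove those values from x_2, x_7.
So yellow goes to x_7.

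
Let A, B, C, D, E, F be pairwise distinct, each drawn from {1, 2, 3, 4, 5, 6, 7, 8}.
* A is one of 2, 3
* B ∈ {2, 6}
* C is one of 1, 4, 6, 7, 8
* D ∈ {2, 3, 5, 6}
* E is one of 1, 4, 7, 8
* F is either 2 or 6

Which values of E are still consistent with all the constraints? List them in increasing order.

B and F share exactly the 2 values {2, 6}; by pigeonhole those values go to them, so strike 2, 6 from A, C, D.
A's domain is down to {3}, so A = 3. Eliminate 3 elsewhere: D.
That leaves D = 5.
No further eliminations apply; E can still be any of 1, 4, 7, 8.

1, 4, 7, 8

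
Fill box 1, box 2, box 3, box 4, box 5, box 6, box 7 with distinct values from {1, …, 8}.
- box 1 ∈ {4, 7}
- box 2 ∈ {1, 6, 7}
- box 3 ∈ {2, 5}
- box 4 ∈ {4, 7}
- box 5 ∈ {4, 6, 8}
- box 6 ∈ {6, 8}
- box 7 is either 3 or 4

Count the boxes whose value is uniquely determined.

2

box 1 and box 4 between them cover only {4, 7} — a naked pair. Remove those values from box 2, box 5, box 7.
That leaves box 7 = 3.
The 2 variables box 5 and box 6 are confined to {6, 8}, which locks those values in; drop them from box 2.
That leaves box 2 = 1.
Determined: box 2=1, box 7=3. The other boxes each still have more than one consistent value. That makes 2.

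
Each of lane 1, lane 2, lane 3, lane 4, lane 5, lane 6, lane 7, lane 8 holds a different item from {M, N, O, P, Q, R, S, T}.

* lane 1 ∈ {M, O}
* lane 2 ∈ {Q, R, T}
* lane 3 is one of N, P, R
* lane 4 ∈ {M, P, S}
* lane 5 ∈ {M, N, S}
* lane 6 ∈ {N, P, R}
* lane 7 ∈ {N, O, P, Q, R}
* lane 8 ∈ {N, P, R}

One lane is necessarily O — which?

lane 1

The 8 variables together cover exactly {M, N, O, P, Q, R, S, T} — 8 values for 8 variables — and T appears only in lane 2's list, so lane 2 = T.
The 7 still-open variables together cover exactly {M, N, O, P, Q, R, S} — 7 values for 7 variables — and Q appears only in lane 7's list, so lane 7 = Q.
The 6 still-open variables draw from only 6 values {M, N, O, P, R, S}, so each is used; only lane 1 can be O, hence lane 1 = O.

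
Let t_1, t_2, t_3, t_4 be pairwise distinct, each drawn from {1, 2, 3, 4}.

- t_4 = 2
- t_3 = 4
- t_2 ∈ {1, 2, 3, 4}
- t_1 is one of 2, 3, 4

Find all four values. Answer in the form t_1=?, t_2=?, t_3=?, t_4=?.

t_1=3, t_2=1, t_3=4, t_4=2

t_3's domain is down to {4}, so t_3 = 4. Eliminate 4 elsewhere: t_1, t_2.
t_4 has just one choice, so t_4 = 2. Remove 2 from t_1, t_2.
t_1 has just one choice, so t_1 = 3. Remove 3 from t_2.
t_2 has just one choice, so t_2 = 1.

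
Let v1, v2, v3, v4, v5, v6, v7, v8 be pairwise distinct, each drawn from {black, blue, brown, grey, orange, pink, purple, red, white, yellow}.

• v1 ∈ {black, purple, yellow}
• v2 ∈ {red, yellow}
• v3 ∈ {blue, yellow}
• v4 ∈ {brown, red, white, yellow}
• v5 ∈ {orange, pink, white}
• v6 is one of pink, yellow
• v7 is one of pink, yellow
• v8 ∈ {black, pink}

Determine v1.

The 2 variables v6 and v7 are confined to {pink, yellow}, which locks those values in; drop them from v1, v2, v3, v4, v5, v8.
That leaves v2 = red. Remove red from v4.
v3 has just one choice, so v3 = blue.
v8's domain is down to {black}, so v8 = black. Remove black from v1.
So v1 = purple.

purple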